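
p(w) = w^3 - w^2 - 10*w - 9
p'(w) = 3*w^2 - 2*w - 10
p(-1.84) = -0.22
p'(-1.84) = 3.84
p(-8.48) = -605.91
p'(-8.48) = 222.69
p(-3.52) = -29.80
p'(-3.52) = 34.21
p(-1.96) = -0.77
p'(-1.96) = 5.44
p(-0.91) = -1.48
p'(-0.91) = -5.70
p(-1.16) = -0.31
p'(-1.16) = -3.64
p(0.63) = -15.45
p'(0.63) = -10.07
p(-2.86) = -11.97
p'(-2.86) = 20.26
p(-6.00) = -201.00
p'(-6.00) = 110.00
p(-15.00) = -3459.00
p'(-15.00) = 695.00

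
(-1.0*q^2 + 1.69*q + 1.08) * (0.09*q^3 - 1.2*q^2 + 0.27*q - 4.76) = -0.09*q^5 + 1.3521*q^4 - 2.2008*q^3 + 3.9203*q^2 - 7.7528*q - 5.1408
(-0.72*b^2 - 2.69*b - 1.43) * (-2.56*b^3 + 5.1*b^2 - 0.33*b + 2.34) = 1.8432*b^5 + 3.2144*b^4 - 9.8206*b^3 - 8.0901*b^2 - 5.8227*b - 3.3462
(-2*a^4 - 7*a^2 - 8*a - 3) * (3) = -6*a^4 - 21*a^2 - 24*a - 9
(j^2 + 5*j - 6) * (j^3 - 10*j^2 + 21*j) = j^5 - 5*j^4 - 35*j^3 + 165*j^2 - 126*j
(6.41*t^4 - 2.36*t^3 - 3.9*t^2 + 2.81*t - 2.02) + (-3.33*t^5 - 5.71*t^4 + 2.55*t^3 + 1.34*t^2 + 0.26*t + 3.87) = -3.33*t^5 + 0.7*t^4 + 0.19*t^3 - 2.56*t^2 + 3.07*t + 1.85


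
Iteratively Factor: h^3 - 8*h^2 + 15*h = (h - 5)*(h^2 - 3*h) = h*(h - 5)*(h - 3)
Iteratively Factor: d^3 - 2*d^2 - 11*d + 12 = (d - 4)*(d^2 + 2*d - 3) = (d - 4)*(d + 3)*(d - 1)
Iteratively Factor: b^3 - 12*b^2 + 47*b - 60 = (b - 4)*(b^2 - 8*b + 15) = (b - 4)*(b - 3)*(b - 5)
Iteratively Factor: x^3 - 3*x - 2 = (x + 1)*(x^2 - x - 2) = (x - 2)*(x + 1)*(x + 1)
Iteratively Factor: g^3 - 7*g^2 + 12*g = (g - 4)*(g^2 - 3*g) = g*(g - 4)*(g - 3)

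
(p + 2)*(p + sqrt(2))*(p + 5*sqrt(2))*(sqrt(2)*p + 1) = sqrt(2)*p^4 + 2*sqrt(2)*p^3 + 13*p^3 + 16*sqrt(2)*p^2 + 26*p^2 + 10*p + 32*sqrt(2)*p + 20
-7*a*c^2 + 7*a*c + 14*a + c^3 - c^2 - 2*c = (-7*a + c)*(c - 2)*(c + 1)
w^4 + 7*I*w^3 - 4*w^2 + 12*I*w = w*(w - I)*(w + 2*I)*(w + 6*I)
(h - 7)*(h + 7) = h^2 - 49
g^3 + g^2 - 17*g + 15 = (g - 3)*(g - 1)*(g + 5)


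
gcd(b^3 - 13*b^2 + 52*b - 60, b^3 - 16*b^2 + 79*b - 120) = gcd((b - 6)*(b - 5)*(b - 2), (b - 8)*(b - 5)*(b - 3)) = b - 5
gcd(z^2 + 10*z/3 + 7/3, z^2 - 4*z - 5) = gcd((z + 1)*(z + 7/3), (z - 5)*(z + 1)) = z + 1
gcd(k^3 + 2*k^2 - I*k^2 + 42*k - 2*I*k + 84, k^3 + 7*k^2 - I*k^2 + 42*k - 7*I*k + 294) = k^2 - I*k + 42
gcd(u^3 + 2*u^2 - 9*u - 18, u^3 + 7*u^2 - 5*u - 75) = u - 3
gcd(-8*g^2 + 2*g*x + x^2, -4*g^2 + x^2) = -2*g + x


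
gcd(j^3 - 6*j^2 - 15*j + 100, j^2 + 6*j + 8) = j + 4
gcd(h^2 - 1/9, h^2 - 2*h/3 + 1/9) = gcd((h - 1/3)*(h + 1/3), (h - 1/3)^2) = h - 1/3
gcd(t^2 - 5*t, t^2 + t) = t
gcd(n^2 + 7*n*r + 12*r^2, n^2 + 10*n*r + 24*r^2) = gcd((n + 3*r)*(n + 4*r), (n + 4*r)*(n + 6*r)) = n + 4*r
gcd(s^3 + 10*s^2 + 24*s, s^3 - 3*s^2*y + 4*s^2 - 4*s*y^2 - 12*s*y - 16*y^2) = s + 4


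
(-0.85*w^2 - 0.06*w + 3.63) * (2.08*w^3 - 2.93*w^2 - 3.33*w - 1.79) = -1.768*w^5 + 2.3657*w^4 + 10.5567*w^3 - 8.9146*w^2 - 11.9805*w - 6.4977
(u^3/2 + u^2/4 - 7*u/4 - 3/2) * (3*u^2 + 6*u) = 3*u^5/2 + 15*u^4/4 - 15*u^3/4 - 15*u^2 - 9*u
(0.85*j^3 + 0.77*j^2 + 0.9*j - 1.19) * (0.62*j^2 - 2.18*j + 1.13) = 0.527*j^5 - 1.3756*j^4 - 0.1601*j^3 - 1.8297*j^2 + 3.6112*j - 1.3447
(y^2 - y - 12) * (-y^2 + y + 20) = -y^4 + 2*y^3 + 31*y^2 - 32*y - 240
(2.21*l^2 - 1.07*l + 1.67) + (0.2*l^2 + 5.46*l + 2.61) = 2.41*l^2 + 4.39*l + 4.28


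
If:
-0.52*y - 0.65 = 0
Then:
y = -1.25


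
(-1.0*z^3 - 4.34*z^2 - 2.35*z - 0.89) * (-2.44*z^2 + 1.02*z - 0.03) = 2.44*z^5 + 9.5696*z^4 + 1.3372*z^3 - 0.0952000000000002*z^2 - 0.8373*z + 0.0267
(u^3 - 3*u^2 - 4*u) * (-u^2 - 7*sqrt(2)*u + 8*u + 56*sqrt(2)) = -u^5 - 7*sqrt(2)*u^4 + 11*u^4 - 20*u^3 + 77*sqrt(2)*u^3 - 140*sqrt(2)*u^2 - 32*u^2 - 224*sqrt(2)*u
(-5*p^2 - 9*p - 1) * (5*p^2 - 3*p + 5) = -25*p^4 - 30*p^3 - 3*p^2 - 42*p - 5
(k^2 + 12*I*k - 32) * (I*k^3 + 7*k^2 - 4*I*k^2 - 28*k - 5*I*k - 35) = I*k^5 - 5*k^4 - 4*I*k^4 + 20*k^3 + 47*I*k^3 - 199*k^2 - 208*I*k^2 + 896*k - 260*I*k + 1120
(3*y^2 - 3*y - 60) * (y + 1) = 3*y^3 - 63*y - 60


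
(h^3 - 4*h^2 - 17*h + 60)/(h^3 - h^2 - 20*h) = (h - 3)/h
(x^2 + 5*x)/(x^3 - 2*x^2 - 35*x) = 1/(x - 7)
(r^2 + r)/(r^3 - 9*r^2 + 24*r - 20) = r*(r + 1)/(r^3 - 9*r^2 + 24*r - 20)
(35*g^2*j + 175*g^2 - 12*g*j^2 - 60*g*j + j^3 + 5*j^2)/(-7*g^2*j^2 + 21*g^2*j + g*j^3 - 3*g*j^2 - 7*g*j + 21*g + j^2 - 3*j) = (-5*g*j - 25*g + j^2 + 5*j)/(g*j^2 - 3*g*j + j - 3)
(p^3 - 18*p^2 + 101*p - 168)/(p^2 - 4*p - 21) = (p^2 - 11*p + 24)/(p + 3)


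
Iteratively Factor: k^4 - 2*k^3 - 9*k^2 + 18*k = (k - 3)*(k^3 + k^2 - 6*k) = (k - 3)*(k + 3)*(k^2 - 2*k) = k*(k - 3)*(k + 3)*(k - 2)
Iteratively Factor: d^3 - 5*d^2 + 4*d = (d - 1)*(d^2 - 4*d) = d*(d - 1)*(d - 4)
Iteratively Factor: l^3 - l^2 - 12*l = (l - 4)*(l^2 + 3*l) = (l - 4)*(l + 3)*(l)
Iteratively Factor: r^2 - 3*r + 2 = (r - 2)*(r - 1)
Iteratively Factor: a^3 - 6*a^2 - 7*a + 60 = (a + 3)*(a^2 - 9*a + 20) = (a - 4)*(a + 3)*(a - 5)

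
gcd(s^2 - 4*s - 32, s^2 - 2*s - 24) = s + 4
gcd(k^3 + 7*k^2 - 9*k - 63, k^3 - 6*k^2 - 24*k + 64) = 1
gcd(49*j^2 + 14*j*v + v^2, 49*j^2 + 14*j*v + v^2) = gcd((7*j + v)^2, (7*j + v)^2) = 49*j^2 + 14*j*v + v^2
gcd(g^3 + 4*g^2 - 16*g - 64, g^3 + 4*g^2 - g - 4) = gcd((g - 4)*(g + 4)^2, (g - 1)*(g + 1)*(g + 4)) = g + 4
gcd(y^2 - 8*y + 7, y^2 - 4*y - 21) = y - 7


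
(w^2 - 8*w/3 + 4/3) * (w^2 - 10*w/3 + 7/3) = w^4 - 6*w^3 + 113*w^2/9 - 32*w/3 + 28/9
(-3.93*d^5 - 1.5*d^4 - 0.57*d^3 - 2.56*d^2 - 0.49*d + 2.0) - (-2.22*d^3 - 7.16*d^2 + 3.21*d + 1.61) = -3.93*d^5 - 1.5*d^4 + 1.65*d^3 + 4.6*d^2 - 3.7*d + 0.39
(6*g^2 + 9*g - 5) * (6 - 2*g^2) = -12*g^4 - 18*g^3 + 46*g^2 + 54*g - 30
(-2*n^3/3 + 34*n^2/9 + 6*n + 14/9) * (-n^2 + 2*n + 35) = 2*n^5/3 - 46*n^4/9 - 196*n^3/9 + 428*n^2/3 + 1918*n/9 + 490/9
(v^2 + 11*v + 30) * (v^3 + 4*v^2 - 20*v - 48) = v^5 + 15*v^4 + 54*v^3 - 148*v^2 - 1128*v - 1440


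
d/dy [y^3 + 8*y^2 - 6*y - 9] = 3*y^2 + 16*y - 6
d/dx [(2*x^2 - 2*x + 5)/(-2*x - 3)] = 4*(-x^2 - 3*x + 4)/(4*x^2 + 12*x + 9)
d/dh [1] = 0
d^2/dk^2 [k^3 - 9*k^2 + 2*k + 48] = 6*k - 18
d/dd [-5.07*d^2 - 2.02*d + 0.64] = -10.14*d - 2.02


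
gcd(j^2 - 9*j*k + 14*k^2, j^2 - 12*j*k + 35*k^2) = j - 7*k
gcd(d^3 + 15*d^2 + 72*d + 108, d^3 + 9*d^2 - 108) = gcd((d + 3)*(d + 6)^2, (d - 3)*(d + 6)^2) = d^2 + 12*d + 36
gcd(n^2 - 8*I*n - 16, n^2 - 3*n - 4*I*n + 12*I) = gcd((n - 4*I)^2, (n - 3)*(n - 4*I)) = n - 4*I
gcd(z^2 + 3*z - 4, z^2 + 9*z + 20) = z + 4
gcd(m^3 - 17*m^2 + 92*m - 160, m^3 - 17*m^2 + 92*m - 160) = m^3 - 17*m^2 + 92*m - 160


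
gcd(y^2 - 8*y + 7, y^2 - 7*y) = y - 7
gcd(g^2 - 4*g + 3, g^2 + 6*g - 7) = g - 1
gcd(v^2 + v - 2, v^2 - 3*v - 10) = v + 2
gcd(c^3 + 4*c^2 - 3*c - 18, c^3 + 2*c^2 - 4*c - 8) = c - 2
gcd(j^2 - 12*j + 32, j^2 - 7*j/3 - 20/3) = j - 4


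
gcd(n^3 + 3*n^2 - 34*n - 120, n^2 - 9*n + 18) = n - 6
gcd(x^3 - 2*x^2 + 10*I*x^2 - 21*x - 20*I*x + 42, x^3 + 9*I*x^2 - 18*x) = x + 3*I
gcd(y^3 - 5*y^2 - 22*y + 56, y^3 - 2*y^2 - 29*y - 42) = y - 7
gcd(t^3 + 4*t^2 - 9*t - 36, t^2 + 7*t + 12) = t^2 + 7*t + 12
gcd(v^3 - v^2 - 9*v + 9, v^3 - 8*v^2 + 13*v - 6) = v - 1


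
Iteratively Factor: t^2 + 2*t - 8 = (t + 4)*(t - 2)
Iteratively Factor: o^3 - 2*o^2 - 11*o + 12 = (o - 1)*(o^2 - o - 12) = (o - 1)*(o + 3)*(o - 4)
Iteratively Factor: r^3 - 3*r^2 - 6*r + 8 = (r - 1)*(r^2 - 2*r - 8) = (r - 1)*(r + 2)*(r - 4)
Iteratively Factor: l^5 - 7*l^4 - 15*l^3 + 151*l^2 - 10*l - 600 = (l + 4)*(l^4 - 11*l^3 + 29*l^2 + 35*l - 150) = (l + 2)*(l + 4)*(l^3 - 13*l^2 + 55*l - 75) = (l - 5)*(l + 2)*(l + 4)*(l^2 - 8*l + 15) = (l - 5)^2*(l + 2)*(l + 4)*(l - 3)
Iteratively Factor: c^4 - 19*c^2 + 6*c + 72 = (c + 2)*(c^3 - 2*c^2 - 15*c + 36) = (c - 3)*(c + 2)*(c^2 + c - 12) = (c - 3)*(c + 2)*(c + 4)*(c - 3)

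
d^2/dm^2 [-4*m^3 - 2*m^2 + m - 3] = -24*m - 4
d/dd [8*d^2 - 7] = 16*d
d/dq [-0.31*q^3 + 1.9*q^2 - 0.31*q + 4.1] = -0.93*q^2 + 3.8*q - 0.31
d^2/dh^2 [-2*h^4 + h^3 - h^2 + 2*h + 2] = -24*h^2 + 6*h - 2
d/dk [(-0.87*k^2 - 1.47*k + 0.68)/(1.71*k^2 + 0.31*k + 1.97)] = (2.244*k^2 - 5.7534*k - 3.1067)/(2.9241*k^4 + 1.0602*k^3 + 6.8335*k^2 + 1.2214*k + 3.8809)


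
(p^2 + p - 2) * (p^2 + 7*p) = p^4 + 8*p^3 + 5*p^2 - 14*p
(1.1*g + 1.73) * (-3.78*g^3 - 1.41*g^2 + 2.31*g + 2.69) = -4.158*g^4 - 8.0904*g^3 + 0.101700000000001*g^2 + 6.9553*g + 4.6537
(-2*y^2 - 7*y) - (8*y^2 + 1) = -10*y^2 - 7*y - 1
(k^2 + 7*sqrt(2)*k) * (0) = 0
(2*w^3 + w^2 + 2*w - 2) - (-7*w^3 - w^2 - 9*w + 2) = 9*w^3 + 2*w^2 + 11*w - 4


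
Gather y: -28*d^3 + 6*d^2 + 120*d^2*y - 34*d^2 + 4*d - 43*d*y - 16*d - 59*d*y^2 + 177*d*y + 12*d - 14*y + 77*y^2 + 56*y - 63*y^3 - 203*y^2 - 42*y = -28*d^3 - 28*d^2 - 63*y^3 + y^2*(-59*d - 126) + y*(120*d^2 + 134*d)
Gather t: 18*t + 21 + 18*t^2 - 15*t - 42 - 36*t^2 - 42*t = -18*t^2 - 39*t - 21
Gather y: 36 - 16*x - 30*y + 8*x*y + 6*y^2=-16*x + 6*y^2 + y*(8*x - 30) + 36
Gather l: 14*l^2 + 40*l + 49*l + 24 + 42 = 14*l^2 + 89*l + 66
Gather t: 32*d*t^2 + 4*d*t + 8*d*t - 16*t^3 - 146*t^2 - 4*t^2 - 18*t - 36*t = -16*t^3 + t^2*(32*d - 150) + t*(12*d - 54)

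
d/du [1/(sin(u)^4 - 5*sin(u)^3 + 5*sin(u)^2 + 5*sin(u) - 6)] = (-4*sin(u)^3 + 15*sin(u)^2 - 10*sin(u) - 5)/((sin(u) - 3)^2*(sin(u) - 2)^2*cos(u)^3)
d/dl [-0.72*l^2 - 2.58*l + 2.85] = -1.44*l - 2.58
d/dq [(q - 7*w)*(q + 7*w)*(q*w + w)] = w*(3*q^2 + 2*q - 49*w^2)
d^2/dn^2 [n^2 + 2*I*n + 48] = 2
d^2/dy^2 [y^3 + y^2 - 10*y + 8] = 6*y + 2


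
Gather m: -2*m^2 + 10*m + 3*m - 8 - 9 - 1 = -2*m^2 + 13*m - 18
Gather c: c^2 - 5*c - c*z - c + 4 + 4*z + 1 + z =c^2 + c*(-z - 6) + 5*z + 5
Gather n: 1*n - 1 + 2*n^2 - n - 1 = 2*n^2 - 2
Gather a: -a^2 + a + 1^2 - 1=-a^2 + a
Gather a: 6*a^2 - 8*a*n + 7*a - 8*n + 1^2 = 6*a^2 + a*(7 - 8*n) - 8*n + 1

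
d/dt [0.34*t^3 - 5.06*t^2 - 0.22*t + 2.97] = 1.02*t^2 - 10.12*t - 0.22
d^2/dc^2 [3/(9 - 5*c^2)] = 90*(-5*c^2 - 3)/(5*c^2 - 9)^3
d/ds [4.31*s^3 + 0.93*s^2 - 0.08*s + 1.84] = 12.93*s^2 + 1.86*s - 0.08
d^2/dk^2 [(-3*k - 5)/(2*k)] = -5/k^3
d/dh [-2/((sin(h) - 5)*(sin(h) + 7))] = 4*(sin(h) + 1)*cos(h)/((sin(h) - 5)^2*(sin(h) + 7)^2)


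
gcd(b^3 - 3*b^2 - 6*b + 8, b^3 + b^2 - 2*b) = b^2 + b - 2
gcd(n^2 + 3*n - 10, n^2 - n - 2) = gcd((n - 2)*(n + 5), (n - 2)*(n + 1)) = n - 2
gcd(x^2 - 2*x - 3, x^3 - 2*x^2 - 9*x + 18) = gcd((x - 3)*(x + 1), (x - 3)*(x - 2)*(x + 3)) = x - 3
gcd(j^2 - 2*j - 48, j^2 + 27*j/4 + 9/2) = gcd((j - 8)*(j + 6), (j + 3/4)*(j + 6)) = j + 6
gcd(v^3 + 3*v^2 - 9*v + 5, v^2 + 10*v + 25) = v + 5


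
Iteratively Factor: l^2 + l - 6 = (l + 3)*(l - 2)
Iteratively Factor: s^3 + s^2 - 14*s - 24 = (s + 2)*(s^2 - s - 12) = (s - 4)*(s + 2)*(s + 3)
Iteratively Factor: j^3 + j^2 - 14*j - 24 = (j - 4)*(j^2 + 5*j + 6) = (j - 4)*(j + 3)*(j + 2)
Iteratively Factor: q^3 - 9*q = (q + 3)*(q^2 - 3*q) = q*(q + 3)*(q - 3)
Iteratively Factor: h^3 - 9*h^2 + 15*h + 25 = (h - 5)*(h^2 - 4*h - 5) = (h - 5)^2*(h + 1)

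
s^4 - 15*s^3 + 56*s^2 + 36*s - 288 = (s - 8)*(s - 6)*(s - 3)*(s + 2)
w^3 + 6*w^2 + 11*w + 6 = (w + 1)*(w + 2)*(w + 3)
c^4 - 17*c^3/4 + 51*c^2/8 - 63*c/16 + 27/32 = (c - 3/2)^2*(c - 3/4)*(c - 1/2)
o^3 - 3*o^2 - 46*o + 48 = (o - 8)*(o - 1)*(o + 6)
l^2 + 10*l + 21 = (l + 3)*(l + 7)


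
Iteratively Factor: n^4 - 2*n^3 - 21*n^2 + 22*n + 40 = (n + 1)*(n^3 - 3*n^2 - 18*n + 40) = (n + 1)*(n + 4)*(n^2 - 7*n + 10) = (n - 5)*(n + 1)*(n + 4)*(n - 2)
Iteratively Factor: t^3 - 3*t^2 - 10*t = (t + 2)*(t^2 - 5*t) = (t - 5)*(t + 2)*(t)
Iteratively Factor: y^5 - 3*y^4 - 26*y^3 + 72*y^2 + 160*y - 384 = (y - 4)*(y^4 + y^3 - 22*y^2 - 16*y + 96) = (y - 4)*(y + 3)*(y^3 - 2*y^2 - 16*y + 32) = (y - 4)*(y - 2)*(y + 3)*(y^2 - 16) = (y - 4)*(y - 2)*(y + 3)*(y + 4)*(y - 4)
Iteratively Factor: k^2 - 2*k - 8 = (k - 4)*(k + 2)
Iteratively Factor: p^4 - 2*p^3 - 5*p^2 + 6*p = (p + 2)*(p^3 - 4*p^2 + 3*p) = (p - 3)*(p + 2)*(p^2 - p) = (p - 3)*(p - 1)*(p + 2)*(p)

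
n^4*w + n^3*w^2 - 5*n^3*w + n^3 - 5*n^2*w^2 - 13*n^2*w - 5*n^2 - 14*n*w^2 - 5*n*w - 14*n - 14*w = (n - 7)*(n + 2)*(n + w)*(n*w + 1)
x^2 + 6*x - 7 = (x - 1)*(x + 7)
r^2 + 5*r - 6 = (r - 1)*(r + 6)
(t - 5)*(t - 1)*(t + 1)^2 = t^4 - 4*t^3 - 6*t^2 + 4*t + 5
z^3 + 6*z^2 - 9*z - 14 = (z - 2)*(z + 1)*(z + 7)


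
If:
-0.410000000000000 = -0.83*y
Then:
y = 0.49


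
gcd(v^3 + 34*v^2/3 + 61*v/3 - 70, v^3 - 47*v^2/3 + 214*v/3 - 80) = v - 5/3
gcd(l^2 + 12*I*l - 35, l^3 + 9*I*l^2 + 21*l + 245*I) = l + 7*I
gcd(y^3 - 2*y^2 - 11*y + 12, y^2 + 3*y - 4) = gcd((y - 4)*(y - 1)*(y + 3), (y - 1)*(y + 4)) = y - 1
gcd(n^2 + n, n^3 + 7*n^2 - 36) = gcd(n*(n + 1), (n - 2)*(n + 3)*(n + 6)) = 1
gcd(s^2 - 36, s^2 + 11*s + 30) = s + 6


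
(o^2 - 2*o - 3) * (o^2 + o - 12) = o^4 - o^3 - 17*o^2 + 21*o + 36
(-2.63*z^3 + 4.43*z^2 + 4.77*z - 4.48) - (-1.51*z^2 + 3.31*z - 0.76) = -2.63*z^3 + 5.94*z^2 + 1.46*z - 3.72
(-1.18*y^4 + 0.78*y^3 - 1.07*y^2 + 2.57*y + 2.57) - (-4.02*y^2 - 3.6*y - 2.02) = -1.18*y^4 + 0.78*y^3 + 2.95*y^2 + 6.17*y + 4.59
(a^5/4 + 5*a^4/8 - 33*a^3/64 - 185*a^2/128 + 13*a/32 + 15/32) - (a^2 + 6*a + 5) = a^5/4 + 5*a^4/8 - 33*a^3/64 - 313*a^2/128 - 179*a/32 - 145/32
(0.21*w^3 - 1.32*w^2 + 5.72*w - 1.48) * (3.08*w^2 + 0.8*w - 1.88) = 0.6468*w^5 - 3.8976*w^4 + 16.1668*w^3 + 2.4992*w^2 - 11.9376*w + 2.7824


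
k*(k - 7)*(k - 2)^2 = k^4 - 11*k^3 + 32*k^2 - 28*k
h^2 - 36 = (h - 6)*(h + 6)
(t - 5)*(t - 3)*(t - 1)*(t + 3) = t^4 - 6*t^3 - 4*t^2 + 54*t - 45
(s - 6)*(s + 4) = s^2 - 2*s - 24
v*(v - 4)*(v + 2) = v^3 - 2*v^2 - 8*v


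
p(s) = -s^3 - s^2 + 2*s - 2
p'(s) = -3*s^2 - 2*s + 2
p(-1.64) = -3.56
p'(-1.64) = -2.79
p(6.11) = -255.21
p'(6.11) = -122.22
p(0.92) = -1.79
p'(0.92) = -2.38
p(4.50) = -104.38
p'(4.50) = -67.75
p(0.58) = -1.37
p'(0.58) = -0.17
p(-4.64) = 67.09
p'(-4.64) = -53.31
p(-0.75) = -3.64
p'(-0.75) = 1.81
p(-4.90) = 81.84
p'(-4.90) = -60.23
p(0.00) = -2.00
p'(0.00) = 2.00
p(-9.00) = 628.00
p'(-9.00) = -223.00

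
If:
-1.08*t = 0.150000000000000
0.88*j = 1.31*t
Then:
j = -0.21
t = -0.14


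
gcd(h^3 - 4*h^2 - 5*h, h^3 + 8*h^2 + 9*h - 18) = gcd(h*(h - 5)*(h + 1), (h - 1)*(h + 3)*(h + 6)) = 1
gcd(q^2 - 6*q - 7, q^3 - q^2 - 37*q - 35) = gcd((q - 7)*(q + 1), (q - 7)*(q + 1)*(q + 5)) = q^2 - 6*q - 7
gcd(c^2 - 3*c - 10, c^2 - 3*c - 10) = c^2 - 3*c - 10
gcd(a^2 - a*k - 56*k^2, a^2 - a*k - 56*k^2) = a^2 - a*k - 56*k^2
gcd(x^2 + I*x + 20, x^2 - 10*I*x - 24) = x - 4*I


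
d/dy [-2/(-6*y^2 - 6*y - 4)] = 3*(-2*y - 1)/(3*y^2 + 3*y + 2)^2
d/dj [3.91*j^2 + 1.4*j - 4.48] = 7.82*j + 1.4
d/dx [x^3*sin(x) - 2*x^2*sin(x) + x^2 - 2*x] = x^3*cos(x) + 3*x^2*sin(x) - 2*x^2*cos(x) - 4*x*sin(x) + 2*x - 2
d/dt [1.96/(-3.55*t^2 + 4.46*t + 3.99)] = (13.916*t - 8.7416)/(-3.55*t^2 + 4.46*t + 3.99)^2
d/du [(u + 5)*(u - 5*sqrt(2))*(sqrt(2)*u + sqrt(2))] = 3*sqrt(2)*u^2 - 20*u + 12*sqrt(2)*u - 60 + 5*sqrt(2)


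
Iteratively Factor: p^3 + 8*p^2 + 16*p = (p + 4)*(p^2 + 4*p) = p*(p + 4)*(p + 4)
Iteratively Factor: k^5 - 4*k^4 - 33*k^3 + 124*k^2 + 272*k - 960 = (k - 5)*(k^4 + k^3 - 28*k^2 - 16*k + 192) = (k - 5)*(k - 3)*(k^3 + 4*k^2 - 16*k - 64) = (k - 5)*(k - 4)*(k - 3)*(k^2 + 8*k + 16) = (k - 5)*(k - 4)*(k - 3)*(k + 4)*(k + 4)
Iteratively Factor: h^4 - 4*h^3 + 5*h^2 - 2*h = (h - 1)*(h^3 - 3*h^2 + 2*h) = (h - 1)^2*(h^2 - 2*h) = (h - 2)*(h - 1)^2*(h)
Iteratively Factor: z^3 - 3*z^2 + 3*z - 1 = (z - 1)*(z^2 - 2*z + 1) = (z - 1)^2*(z - 1)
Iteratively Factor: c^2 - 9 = (c + 3)*(c - 3)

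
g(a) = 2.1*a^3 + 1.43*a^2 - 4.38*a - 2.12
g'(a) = 6.3*a^2 + 2.86*a - 4.38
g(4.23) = 163.88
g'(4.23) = 120.44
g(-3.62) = -67.14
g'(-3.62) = 67.82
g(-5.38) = -264.18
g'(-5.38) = 162.58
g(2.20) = 17.53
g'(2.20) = 32.40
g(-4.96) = -201.47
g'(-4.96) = 136.42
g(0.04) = -2.29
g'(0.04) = -4.26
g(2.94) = 50.73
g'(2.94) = 58.48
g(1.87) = 8.42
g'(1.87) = 23.00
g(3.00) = 54.31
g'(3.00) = 60.90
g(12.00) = 3780.04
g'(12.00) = 937.14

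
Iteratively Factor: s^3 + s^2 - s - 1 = (s + 1)*(s^2 - 1) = (s - 1)*(s + 1)*(s + 1)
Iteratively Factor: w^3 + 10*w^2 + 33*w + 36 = (w + 4)*(w^2 + 6*w + 9) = (w + 3)*(w + 4)*(w + 3)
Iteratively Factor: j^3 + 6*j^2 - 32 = (j + 4)*(j^2 + 2*j - 8) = (j - 2)*(j + 4)*(j + 4)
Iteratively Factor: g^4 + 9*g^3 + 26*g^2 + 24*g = (g + 2)*(g^3 + 7*g^2 + 12*g) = (g + 2)*(g + 3)*(g^2 + 4*g) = g*(g + 2)*(g + 3)*(g + 4)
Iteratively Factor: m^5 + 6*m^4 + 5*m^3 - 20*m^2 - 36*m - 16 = (m - 2)*(m^4 + 8*m^3 + 21*m^2 + 22*m + 8) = (m - 2)*(m + 1)*(m^3 + 7*m^2 + 14*m + 8) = (m - 2)*(m + 1)*(m + 2)*(m^2 + 5*m + 4) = (m - 2)*(m + 1)*(m + 2)*(m + 4)*(m + 1)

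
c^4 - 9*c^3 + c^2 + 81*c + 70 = (c - 7)*(c - 5)*(c + 1)*(c + 2)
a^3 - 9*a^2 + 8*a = a*(a - 8)*(a - 1)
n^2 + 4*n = n*(n + 4)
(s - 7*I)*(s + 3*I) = s^2 - 4*I*s + 21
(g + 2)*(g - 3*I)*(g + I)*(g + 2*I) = g^4 + 2*g^3 + 7*g^2 + 14*g + 6*I*g + 12*I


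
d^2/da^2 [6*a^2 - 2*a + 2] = 12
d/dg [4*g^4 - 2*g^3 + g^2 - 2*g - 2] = 16*g^3 - 6*g^2 + 2*g - 2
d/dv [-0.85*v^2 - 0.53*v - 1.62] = -1.7*v - 0.53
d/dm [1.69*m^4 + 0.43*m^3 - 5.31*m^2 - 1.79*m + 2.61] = 6.76*m^3 + 1.29*m^2 - 10.62*m - 1.79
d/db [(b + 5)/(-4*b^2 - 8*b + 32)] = (-b^2 - 2*b + 2*(b + 1)*(b + 5) + 8)/(4*(b^2 + 2*b - 8)^2)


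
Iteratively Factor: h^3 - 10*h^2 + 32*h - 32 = (h - 4)*(h^2 - 6*h + 8) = (h - 4)^2*(h - 2)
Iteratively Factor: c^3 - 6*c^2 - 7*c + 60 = (c - 5)*(c^2 - c - 12) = (c - 5)*(c - 4)*(c + 3)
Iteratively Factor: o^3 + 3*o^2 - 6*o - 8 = (o - 2)*(o^2 + 5*o + 4) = (o - 2)*(o + 1)*(o + 4)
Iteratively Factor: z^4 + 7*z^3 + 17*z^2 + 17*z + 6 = (z + 3)*(z^3 + 4*z^2 + 5*z + 2) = (z + 1)*(z + 3)*(z^2 + 3*z + 2) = (z + 1)*(z + 2)*(z + 3)*(z + 1)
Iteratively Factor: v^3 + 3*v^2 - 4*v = (v + 4)*(v^2 - v) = (v - 1)*(v + 4)*(v)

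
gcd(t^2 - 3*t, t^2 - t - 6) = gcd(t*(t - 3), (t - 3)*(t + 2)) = t - 3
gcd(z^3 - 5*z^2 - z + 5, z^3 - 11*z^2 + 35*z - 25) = z^2 - 6*z + 5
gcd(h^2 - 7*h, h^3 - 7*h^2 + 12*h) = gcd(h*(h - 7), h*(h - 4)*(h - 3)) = h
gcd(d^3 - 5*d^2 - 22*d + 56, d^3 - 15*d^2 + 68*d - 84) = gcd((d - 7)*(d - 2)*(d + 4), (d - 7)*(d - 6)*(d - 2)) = d^2 - 9*d + 14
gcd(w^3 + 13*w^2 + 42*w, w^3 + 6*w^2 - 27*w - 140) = w + 7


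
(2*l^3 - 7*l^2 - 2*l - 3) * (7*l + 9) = 14*l^4 - 31*l^3 - 77*l^2 - 39*l - 27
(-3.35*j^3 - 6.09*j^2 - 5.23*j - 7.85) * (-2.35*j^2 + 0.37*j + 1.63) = 7.8725*j^5 + 13.072*j^4 + 4.5767*j^3 + 6.5857*j^2 - 11.4294*j - 12.7955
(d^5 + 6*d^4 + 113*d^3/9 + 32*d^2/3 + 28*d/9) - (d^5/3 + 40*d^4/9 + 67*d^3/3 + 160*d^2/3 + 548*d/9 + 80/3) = 2*d^5/3 + 14*d^4/9 - 88*d^3/9 - 128*d^2/3 - 520*d/9 - 80/3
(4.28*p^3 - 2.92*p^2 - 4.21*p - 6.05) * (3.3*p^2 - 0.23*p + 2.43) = 14.124*p^5 - 10.6204*p^4 - 2.821*p^3 - 26.0923*p^2 - 8.8388*p - 14.7015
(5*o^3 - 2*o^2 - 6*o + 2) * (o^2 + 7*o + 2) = 5*o^5 + 33*o^4 - 10*o^3 - 44*o^2 + 2*o + 4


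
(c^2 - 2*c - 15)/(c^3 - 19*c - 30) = 1/(c + 2)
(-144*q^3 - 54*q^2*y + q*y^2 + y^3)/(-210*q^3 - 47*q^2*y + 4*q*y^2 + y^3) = (-24*q^2 - 5*q*y + y^2)/(-35*q^2 - 2*q*y + y^2)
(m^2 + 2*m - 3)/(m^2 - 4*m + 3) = (m + 3)/(m - 3)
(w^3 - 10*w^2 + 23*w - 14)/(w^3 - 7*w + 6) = (w - 7)/(w + 3)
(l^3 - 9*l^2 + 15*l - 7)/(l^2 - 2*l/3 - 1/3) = 3*(l^2 - 8*l + 7)/(3*l + 1)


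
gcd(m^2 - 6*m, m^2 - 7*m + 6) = m - 6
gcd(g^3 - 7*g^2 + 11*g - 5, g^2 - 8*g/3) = 1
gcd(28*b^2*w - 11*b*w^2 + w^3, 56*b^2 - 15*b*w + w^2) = -7*b + w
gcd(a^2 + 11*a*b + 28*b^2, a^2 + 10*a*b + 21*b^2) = a + 7*b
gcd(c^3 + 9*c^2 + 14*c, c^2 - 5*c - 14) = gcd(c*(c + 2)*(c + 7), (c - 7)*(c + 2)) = c + 2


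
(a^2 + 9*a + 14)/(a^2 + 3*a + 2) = (a + 7)/(a + 1)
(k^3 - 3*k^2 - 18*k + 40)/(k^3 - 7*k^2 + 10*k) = (k + 4)/k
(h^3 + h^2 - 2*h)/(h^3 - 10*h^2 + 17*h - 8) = h*(h + 2)/(h^2 - 9*h + 8)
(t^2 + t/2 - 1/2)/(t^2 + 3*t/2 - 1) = (t + 1)/(t + 2)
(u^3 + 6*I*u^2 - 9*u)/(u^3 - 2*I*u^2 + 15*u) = (u + 3*I)/(u - 5*I)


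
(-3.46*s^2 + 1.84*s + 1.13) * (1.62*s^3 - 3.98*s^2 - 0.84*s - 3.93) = -5.6052*s^5 + 16.7516*s^4 - 2.5862*s^3 + 7.5548*s^2 - 8.1804*s - 4.4409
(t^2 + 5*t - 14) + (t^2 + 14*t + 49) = 2*t^2 + 19*t + 35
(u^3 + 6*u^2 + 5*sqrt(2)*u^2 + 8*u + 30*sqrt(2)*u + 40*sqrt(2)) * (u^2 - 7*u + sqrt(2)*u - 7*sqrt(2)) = u^5 - u^4 + 6*sqrt(2)*u^4 - 24*u^3 - 6*sqrt(2)*u^3 - 204*sqrt(2)*u^2 - 66*u^2 - 336*sqrt(2)*u - 340*u - 560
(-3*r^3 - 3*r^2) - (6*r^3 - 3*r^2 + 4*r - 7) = -9*r^3 - 4*r + 7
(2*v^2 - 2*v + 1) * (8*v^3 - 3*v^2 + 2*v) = 16*v^5 - 22*v^4 + 18*v^3 - 7*v^2 + 2*v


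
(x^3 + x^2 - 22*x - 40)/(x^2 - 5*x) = x + 6 + 8/x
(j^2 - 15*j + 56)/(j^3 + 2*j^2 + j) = (j^2 - 15*j + 56)/(j*(j^2 + 2*j + 1))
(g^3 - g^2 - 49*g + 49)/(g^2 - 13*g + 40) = (g^3 - g^2 - 49*g + 49)/(g^2 - 13*g + 40)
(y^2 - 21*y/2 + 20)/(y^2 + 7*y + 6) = (y^2 - 21*y/2 + 20)/(y^2 + 7*y + 6)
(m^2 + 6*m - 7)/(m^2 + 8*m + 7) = (m - 1)/(m + 1)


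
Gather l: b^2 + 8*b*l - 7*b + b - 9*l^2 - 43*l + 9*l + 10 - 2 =b^2 - 6*b - 9*l^2 + l*(8*b - 34) + 8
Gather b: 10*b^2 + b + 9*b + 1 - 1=10*b^2 + 10*b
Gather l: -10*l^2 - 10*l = -10*l^2 - 10*l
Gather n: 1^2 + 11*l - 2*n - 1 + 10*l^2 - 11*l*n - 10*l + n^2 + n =10*l^2 + l + n^2 + n*(-11*l - 1)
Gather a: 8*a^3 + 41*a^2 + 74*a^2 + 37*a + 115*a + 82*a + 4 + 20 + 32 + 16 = 8*a^3 + 115*a^2 + 234*a + 72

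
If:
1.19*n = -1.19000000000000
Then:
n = -1.00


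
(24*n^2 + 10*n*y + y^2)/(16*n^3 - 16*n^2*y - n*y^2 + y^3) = (6*n + y)/(4*n^2 - 5*n*y + y^2)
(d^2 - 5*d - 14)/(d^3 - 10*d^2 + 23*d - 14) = (d + 2)/(d^2 - 3*d + 2)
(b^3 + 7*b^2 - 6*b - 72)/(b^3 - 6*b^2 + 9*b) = (b^2 + 10*b + 24)/(b*(b - 3))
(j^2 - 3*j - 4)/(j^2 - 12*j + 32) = (j + 1)/(j - 8)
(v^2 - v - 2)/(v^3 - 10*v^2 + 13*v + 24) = (v - 2)/(v^2 - 11*v + 24)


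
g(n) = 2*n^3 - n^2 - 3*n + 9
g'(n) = 6*n^2 - 2*n - 3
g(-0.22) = 9.59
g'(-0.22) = -2.27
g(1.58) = 9.65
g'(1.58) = 8.82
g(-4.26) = -150.99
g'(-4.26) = 114.41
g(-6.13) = -470.88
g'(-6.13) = 234.72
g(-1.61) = 2.89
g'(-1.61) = 15.77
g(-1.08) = 8.55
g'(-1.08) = 6.16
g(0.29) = 8.09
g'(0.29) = -3.08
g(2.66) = 31.59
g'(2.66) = 34.13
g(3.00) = 45.00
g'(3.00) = 45.00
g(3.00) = 45.00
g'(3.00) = 45.00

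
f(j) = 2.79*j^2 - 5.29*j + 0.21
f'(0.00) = -5.29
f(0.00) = 0.21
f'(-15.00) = -88.99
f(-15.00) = 707.31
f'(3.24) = 12.79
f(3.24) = 12.36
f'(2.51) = 8.72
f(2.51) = 4.51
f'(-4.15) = -28.45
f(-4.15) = 70.21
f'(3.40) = 13.68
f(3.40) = 14.48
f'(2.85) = 10.61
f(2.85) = 7.80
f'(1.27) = 1.80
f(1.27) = -2.01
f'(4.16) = 17.92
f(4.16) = 26.49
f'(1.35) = 2.24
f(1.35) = -1.85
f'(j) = 5.58*j - 5.29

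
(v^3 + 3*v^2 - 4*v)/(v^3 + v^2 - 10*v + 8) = v/(v - 2)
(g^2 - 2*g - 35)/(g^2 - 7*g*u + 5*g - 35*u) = (7 - g)/(-g + 7*u)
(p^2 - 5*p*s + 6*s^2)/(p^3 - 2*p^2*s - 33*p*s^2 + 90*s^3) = (p - 2*s)/(p^2 + p*s - 30*s^2)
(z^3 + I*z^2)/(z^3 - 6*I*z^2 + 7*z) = z/(z - 7*I)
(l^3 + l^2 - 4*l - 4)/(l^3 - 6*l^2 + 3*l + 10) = (l + 2)/(l - 5)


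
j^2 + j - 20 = (j - 4)*(j + 5)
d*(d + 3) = d^2 + 3*d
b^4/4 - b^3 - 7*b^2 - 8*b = b*(b/2 + 1)^2*(b - 8)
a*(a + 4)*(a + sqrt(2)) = a^3 + sqrt(2)*a^2 + 4*a^2 + 4*sqrt(2)*a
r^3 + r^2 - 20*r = r*(r - 4)*(r + 5)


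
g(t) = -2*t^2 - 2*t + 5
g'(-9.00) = 34.00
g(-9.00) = -139.00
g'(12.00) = -50.00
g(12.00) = -307.00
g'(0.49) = -3.96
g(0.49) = 3.54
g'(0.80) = -5.20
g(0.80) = 2.12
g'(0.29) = -3.16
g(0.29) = 4.25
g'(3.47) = -15.88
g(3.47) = -26.02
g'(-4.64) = 16.56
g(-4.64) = -28.78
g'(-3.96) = 13.84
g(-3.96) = -18.44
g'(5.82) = -25.28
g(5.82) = -74.38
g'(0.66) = -4.64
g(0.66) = 2.81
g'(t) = -4*t - 2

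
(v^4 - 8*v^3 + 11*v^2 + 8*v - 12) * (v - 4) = v^5 - 12*v^4 + 43*v^3 - 36*v^2 - 44*v + 48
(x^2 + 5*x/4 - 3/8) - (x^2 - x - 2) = 9*x/4 + 13/8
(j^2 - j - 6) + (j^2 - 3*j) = 2*j^2 - 4*j - 6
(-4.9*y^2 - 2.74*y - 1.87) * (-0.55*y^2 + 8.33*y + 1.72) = 2.695*y^4 - 39.31*y^3 - 30.2237*y^2 - 20.2899*y - 3.2164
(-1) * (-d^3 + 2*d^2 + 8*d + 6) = d^3 - 2*d^2 - 8*d - 6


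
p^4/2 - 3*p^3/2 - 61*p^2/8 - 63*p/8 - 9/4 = (p/2 + 1/2)*(p - 6)*(p + 1/2)*(p + 3/2)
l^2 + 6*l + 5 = (l + 1)*(l + 5)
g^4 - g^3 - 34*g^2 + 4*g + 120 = (g - 6)*(g - 2)*(g + 2)*(g + 5)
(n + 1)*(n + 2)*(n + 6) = n^3 + 9*n^2 + 20*n + 12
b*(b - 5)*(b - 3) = b^3 - 8*b^2 + 15*b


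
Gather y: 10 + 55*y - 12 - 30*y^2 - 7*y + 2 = -30*y^2 + 48*y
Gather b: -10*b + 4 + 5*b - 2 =2 - 5*b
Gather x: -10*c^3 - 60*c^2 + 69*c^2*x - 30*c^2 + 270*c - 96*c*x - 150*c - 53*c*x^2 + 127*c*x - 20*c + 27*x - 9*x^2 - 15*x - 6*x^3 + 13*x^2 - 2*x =-10*c^3 - 90*c^2 + 100*c - 6*x^3 + x^2*(4 - 53*c) + x*(69*c^2 + 31*c + 10)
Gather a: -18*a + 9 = 9 - 18*a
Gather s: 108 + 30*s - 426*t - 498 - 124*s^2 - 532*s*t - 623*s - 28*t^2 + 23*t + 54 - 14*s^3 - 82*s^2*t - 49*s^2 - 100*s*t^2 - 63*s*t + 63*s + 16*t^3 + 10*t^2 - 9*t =-14*s^3 + s^2*(-82*t - 173) + s*(-100*t^2 - 595*t - 530) + 16*t^3 - 18*t^2 - 412*t - 336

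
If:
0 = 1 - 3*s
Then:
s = 1/3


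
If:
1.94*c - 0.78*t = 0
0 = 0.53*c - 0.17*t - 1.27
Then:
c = 11.85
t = 29.47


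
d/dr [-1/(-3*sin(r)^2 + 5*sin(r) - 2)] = (5 - 6*sin(r))*cos(r)/(3*sin(r)^2 - 5*sin(r) + 2)^2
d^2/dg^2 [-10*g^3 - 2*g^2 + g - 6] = -60*g - 4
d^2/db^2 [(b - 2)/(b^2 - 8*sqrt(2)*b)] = 2*(b^3 - 6*b^2 + 48*sqrt(2)*b - 256)/(b^3*(b^3 - 24*sqrt(2)*b^2 + 384*b - 1024*sqrt(2)))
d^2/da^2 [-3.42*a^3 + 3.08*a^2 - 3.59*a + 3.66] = 6.16 - 20.52*a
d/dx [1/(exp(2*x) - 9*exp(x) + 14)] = (9 - 2*exp(x))*exp(x)/(exp(2*x) - 9*exp(x) + 14)^2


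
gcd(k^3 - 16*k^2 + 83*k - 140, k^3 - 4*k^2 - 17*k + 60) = k - 5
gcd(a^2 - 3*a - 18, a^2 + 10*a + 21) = a + 3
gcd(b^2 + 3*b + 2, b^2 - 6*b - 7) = b + 1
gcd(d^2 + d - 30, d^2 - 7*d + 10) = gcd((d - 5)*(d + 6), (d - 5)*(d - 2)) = d - 5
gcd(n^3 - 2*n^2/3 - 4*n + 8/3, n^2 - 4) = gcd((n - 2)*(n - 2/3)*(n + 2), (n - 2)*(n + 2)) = n^2 - 4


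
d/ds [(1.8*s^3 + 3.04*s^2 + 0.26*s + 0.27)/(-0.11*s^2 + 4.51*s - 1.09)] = (-0.198*s^4 + 16.236*s^3 + 7.853*s^2 - 6.5678*s - 1.5011)/(0.0121*s^4 - 0.9922*s^3 + 20.5799*s^2 - 9.8318*s + 1.1881)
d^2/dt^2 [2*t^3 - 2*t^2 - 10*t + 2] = 12*t - 4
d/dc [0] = 0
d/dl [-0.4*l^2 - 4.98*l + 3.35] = -0.8*l - 4.98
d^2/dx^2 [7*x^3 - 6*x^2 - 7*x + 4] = 42*x - 12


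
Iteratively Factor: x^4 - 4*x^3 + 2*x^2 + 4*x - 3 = (x - 3)*(x^3 - x^2 - x + 1) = (x - 3)*(x - 1)*(x^2 - 1) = (x - 3)*(x - 1)*(x + 1)*(x - 1)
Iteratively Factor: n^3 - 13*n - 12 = (n - 4)*(n^2 + 4*n + 3) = (n - 4)*(n + 1)*(n + 3)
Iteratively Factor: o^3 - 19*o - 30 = (o + 2)*(o^2 - 2*o - 15) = (o - 5)*(o + 2)*(o + 3)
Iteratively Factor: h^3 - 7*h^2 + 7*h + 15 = (h - 3)*(h^2 - 4*h - 5) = (h - 5)*(h - 3)*(h + 1)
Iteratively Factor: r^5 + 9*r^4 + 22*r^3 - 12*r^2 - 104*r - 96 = (r + 2)*(r^4 + 7*r^3 + 8*r^2 - 28*r - 48) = (r + 2)*(r + 3)*(r^3 + 4*r^2 - 4*r - 16) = (r - 2)*(r + 2)*(r + 3)*(r^2 + 6*r + 8) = (r - 2)*(r + 2)*(r + 3)*(r + 4)*(r + 2)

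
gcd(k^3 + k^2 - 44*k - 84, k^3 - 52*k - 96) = k^2 + 8*k + 12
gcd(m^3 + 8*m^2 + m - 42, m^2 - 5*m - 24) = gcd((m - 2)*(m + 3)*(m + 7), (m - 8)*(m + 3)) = m + 3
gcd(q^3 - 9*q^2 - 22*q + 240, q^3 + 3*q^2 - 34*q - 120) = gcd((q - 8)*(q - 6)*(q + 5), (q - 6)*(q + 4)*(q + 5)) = q^2 - q - 30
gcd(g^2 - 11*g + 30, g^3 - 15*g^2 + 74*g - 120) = g^2 - 11*g + 30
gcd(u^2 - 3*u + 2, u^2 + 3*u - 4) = u - 1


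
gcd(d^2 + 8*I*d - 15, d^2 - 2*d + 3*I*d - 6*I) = d + 3*I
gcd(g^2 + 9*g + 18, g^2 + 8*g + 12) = g + 6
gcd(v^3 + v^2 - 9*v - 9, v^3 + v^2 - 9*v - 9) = v^3 + v^2 - 9*v - 9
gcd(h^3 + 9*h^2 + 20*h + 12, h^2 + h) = h + 1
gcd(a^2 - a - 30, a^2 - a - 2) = 1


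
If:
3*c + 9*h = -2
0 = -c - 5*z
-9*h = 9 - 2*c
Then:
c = 7/5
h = -31/45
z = -7/25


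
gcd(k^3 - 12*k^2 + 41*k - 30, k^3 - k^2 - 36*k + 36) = k^2 - 7*k + 6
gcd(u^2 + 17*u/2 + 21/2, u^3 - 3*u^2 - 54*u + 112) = u + 7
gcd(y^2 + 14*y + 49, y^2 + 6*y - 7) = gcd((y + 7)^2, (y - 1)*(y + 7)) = y + 7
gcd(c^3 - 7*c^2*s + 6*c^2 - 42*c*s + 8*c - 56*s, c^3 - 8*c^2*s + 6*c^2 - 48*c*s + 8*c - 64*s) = c^2 + 6*c + 8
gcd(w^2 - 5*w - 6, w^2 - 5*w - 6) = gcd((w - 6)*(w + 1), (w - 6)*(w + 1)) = w^2 - 5*w - 6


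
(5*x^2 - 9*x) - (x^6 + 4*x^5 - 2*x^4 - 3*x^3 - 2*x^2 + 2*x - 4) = -x^6 - 4*x^5 + 2*x^4 + 3*x^3 + 7*x^2 - 11*x + 4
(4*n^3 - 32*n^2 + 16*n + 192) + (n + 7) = 4*n^3 - 32*n^2 + 17*n + 199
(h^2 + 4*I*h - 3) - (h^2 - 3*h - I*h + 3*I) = 3*h + 5*I*h - 3 - 3*I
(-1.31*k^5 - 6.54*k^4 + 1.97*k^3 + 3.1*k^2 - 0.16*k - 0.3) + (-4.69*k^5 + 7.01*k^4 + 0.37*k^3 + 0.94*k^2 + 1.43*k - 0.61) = -6.0*k^5 + 0.47*k^4 + 2.34*k^3 + 4.04*k^2 + 1.27*k - 0.91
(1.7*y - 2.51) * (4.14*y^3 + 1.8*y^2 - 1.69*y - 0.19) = 7.038*y^4 - 7.3314*y^3 - 7.391*y^2 + 3.9189*y + 0.4769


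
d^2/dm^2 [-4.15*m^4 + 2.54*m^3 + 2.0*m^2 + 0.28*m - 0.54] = -49.8*m^2 + 15.24*m + 4.0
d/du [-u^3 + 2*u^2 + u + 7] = -3*u^2 + 4*u + 1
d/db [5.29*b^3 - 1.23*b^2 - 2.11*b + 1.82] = 15.87*b^2 - 2.46*b - 2.11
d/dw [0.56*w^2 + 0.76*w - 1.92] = 1.12*w + 0.76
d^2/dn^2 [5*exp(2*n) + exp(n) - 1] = (20*exp(n) + 1)*exp(n)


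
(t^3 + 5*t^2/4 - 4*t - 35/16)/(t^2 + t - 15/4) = (8*t^2 - 10*t - 7)/(4*(2*t - 3))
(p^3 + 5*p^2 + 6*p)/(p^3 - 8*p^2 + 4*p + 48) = p*(p + 3)/(p^2 - 10*p + 24)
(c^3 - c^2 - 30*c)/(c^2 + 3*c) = (c^2 - c - 30)/(c + 3)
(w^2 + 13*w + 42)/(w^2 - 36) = (w + 7)/(w - 6)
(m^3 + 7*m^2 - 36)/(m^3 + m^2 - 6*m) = (m + 6)/m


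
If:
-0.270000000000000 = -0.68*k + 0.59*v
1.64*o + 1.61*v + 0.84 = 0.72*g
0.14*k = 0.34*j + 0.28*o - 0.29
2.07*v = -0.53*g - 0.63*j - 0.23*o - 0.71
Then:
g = -6.39539111378103*v - 3.71599902459649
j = 3.47798173106911*v + 2.78176131499463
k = 0.867647058823529*v + 0.397058823529412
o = -3.78944000117216*v - 2.14360932787163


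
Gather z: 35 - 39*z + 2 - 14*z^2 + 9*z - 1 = -14*z^2 - 30*z + 36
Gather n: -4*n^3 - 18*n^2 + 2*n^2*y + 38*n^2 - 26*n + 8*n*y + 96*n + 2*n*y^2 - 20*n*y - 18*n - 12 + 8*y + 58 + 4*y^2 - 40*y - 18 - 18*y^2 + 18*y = -4*n^3 + n^2*(2*y + 20) + n*(2*y^2 - 12*y + 52) - 14*y^2 - 14*y + 28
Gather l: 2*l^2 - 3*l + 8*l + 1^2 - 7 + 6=2*l^2 + 5*l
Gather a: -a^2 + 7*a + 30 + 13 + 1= -a^2 + 7*a + 44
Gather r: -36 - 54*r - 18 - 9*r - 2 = -63*r - 56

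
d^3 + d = d*(d - I)*(d + I)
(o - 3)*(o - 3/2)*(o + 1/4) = o^3 - 17*o^2/4 + 27*o/8 + 9/8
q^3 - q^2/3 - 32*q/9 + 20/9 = (q - 5/3)*(q - 2/3)*(q + 2)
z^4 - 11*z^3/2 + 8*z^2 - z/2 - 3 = (z - 3)*(z - 2)*(z - 1)*(z + 1/2)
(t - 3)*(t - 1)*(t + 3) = t^3 - t^2 - 9*t + 9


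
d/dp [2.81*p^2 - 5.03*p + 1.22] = 5.62*p - 5.03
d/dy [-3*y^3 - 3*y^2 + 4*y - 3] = -9*y^2 - 6*y + 4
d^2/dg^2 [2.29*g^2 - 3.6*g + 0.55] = 4.58000000000000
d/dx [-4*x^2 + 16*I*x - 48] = -8*x + 16*I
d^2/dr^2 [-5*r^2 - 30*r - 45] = -10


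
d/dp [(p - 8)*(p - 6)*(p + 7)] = 3*p^2 - 14*p - 50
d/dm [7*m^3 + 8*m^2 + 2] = m*(21*m + 16)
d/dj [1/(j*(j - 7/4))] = 4*(7 - 8*j)/(j^2*(16*j^2 - 56*j + 49))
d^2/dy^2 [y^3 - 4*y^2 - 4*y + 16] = 6*y - 8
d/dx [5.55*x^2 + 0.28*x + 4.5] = 11.1*x + 0.28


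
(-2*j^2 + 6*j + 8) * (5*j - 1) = -10*j^3 + 32*j^2 + 34*j - 8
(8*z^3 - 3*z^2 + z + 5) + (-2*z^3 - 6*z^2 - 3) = 6*z^3 - 9*z^2 + z + 2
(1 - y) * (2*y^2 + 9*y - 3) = -2*y^3 - 7*y^2 + 12*y - 3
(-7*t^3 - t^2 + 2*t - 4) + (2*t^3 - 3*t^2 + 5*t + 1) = -5*t^3 - 4*t^2 + 7*t - 3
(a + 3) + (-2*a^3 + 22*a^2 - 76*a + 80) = -2*a^3 + 22*a^2 - 75*a + 83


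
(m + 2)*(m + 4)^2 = m^3 + 10*m^2 + 32*m + 32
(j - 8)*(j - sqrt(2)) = j^2 - 8*j - sqrt(2)*j + 8*sqrt(2)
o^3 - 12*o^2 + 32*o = o*(o - 8)*(o - 4)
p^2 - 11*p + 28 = (p - 7)*(p - 4)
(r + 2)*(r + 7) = r^2 + 9*r + 14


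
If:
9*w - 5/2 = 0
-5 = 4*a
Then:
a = -5/4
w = 5/18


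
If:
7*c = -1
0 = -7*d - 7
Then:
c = -1/7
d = -1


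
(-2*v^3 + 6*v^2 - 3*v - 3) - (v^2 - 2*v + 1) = -2*v^3 + 5*v^2 - v - 4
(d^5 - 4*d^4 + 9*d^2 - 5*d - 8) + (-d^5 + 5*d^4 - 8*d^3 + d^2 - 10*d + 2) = d^4 - 8*d^3 + 10*d^2 - 15*d - 6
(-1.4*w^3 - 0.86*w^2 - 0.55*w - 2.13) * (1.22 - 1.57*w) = 2.198*w^4 - 0.3578*w^3 - 0.1857*w^2 + 2.6731*w - 2.5986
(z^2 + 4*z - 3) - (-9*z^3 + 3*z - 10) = 9*z^3 + z^2 + z + 7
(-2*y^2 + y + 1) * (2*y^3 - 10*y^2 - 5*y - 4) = -4*y^5 + 22*y^4 + 2*y^3 - 7*y^2 - 9*y - 4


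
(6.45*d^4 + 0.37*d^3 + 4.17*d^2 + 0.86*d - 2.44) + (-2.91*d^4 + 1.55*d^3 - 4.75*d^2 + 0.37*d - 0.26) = 3.54*d^4 + 1.92*d^3 - 0.58*d^2 + 1.23*d - 2.7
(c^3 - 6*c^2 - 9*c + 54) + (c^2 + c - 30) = c^3 - 5*c^2 - 8*c + 24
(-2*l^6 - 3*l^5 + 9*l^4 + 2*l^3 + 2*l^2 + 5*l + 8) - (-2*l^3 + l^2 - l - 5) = -2*l^6 - 3*l^5 + 9*l^4 + 4*l^3 + l^2 + 6*l + 13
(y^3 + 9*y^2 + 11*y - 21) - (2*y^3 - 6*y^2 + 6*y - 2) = -y^3 + 15*y^2 + 5*y - 19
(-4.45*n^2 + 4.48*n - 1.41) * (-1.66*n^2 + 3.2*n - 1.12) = 7.387*n^4 - 21.6768*n^3 + 21.6606*n^2 - 9.5296*n + 1.5792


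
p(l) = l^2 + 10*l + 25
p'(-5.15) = -0.30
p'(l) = 2*l + 10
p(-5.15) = 0.02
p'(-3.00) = 4.00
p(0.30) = 28.09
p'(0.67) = 11.34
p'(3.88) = 17.76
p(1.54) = 42.77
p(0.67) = 32.15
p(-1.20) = 14.44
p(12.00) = 289.00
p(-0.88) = 16.97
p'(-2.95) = 4.10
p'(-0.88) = 8.24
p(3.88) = 78.85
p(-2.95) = 4.20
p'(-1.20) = 7.60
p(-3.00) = 4.00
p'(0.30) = 10.60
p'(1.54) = 13.08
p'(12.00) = 34.00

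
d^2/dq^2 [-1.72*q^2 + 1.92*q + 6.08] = -3.44000000000000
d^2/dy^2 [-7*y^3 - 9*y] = -42*y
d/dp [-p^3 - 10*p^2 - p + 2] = -3*p^2 - 20*p - 1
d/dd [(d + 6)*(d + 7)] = 2*d + 13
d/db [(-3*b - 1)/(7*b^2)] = (3*b + 2)/(7*b^3)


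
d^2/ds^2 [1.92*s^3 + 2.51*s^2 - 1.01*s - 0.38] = 11.52*s + 5.02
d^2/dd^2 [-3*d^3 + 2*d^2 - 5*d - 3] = 4 - 18*d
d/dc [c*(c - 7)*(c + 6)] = 3*c^2 - 2*c - 42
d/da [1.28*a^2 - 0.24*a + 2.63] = 2.56*a - 0.24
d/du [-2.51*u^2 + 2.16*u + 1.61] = 2.16 - 5.02*u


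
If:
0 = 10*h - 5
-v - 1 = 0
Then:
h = 1/2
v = -1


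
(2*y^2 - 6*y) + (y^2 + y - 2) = 3*y^2 - 5*y - 2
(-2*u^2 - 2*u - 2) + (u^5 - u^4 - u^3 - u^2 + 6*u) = u^5 - u^4 - u^3 - 3*u^2 + 4*u - 2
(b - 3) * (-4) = 12 - 4*b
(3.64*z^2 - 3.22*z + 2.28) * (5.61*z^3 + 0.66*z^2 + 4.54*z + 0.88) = 20.4204*z^5 - 15.6618*z^4 + 27.1912*z^3 - 9.9108*z^2 + 7.5176*z + 2.0064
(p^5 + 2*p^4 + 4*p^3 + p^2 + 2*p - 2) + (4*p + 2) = p^5 + 2*p^4 + 4*p^3 + p^2 + 6*p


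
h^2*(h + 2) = h^3 + 2*h^2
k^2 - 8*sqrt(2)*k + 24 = (k - 6*sqrt(2))*(k - 2*sqrt(2))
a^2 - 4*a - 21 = (a - 7)*(a + 3)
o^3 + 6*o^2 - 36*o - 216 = (o - 6)*(o + 6)^2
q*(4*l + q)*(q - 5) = 4*l*q^2 - 20*l*q + q^3 - 5*q^2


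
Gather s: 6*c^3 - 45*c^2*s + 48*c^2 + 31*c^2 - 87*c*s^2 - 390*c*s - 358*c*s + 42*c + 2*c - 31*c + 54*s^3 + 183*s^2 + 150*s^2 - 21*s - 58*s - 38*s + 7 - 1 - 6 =6*c^3 + 79*c^2 + 13*c + 54*s^3 + s^2*(333 - 87*c) + s*(-45*c^2 - 748*c - 117)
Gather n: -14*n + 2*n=-12*n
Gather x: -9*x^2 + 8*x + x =-9*x^2 + 9*x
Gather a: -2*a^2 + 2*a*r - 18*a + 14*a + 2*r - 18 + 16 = -2*a^2 + a*(2*r - 4) + 2*r - 2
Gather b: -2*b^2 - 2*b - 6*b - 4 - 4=-2*b^2 - 8*b - 8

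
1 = 1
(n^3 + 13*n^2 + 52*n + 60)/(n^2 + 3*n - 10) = (n^2 + 8*n + 12)/(n - 2)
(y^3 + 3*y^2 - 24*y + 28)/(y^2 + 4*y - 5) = (y^3 + 3*y^2 - 24*y + 28)/(y^2 + 4*y - 5)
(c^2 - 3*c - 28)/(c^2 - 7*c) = (c + 4)/c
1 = 1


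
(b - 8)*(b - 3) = b^2 - 11*b + 24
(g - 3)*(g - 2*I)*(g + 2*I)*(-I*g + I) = -I*g^4 + 4*I*g^3 - 7*I*g^2 + 16*I*g - 12*I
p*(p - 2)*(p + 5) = p^3 + 3*p^2 - 10*p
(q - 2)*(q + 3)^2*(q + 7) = q^4 + 11*q^3 + 25*q^2 - 39*q - 126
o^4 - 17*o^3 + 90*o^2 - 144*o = o*(o - 8)*(o - 6)*(o - 3)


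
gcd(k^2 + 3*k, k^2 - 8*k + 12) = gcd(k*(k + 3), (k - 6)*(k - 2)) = 1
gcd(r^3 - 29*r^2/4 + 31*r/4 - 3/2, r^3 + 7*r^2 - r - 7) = r - 1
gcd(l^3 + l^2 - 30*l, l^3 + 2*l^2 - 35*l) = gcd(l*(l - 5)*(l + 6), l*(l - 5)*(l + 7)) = l^2 - 5*l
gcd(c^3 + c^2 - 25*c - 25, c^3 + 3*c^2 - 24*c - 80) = c - 5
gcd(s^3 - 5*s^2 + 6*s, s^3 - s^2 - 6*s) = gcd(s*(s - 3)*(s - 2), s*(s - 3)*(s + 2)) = s^2 - 3*s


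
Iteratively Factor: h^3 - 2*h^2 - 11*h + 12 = (h - 4)*(h^2 + 2*h - 3) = (h - 4)*(h + 3)*(h - 1)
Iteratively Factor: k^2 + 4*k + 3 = (k + 1)*(k + 3)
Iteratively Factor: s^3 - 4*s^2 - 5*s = (s)*(s^2 - 4*s - 5) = s*(s - 5)*(s + 1)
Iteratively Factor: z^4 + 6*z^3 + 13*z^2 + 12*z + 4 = (z + 1)*(z^3 + 5*z^2 + 8*z + 4) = (z + 1)*(z + 2)*(z^2 + 3*z + 2) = (z + 1)*(z + 2)^2*(z + 1)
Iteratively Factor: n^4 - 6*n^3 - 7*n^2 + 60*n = (n - 5)*(n^3 - n^2 - 12*n) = (n - 5)*(n - 4)*(n^2 + 3*n) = (n - 5)*(n - 4)*(n + 3)*(n)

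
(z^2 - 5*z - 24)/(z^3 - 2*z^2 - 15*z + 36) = (z^2 - 5*z - 24)/(z^3 - 2*z^2 - 15*z + 36)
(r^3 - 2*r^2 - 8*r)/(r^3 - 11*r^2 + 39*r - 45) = r*(r^2 - 2*r - 8)/(r^3 - 11*r^2 + 39*r - 45)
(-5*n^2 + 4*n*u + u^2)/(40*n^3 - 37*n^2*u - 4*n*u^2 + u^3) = 1/(-8*n + u)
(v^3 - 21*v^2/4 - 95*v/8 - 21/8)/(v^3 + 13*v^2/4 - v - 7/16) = 2*(2*v^2 - 11*v - 21)/(4*v^2 + 12*v - 7)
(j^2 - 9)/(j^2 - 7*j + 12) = (j + 3)/(j - 4)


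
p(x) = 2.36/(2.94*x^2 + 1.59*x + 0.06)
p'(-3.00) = 0.08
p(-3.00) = 0.11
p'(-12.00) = 0.00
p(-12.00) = 0.01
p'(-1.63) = 0.68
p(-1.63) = 0.45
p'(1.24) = -0.49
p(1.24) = 0.36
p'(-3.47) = 0.05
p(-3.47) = 0.08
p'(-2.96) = 0.08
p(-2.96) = 0.11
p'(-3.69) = 0.04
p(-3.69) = 0.07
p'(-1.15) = 2.72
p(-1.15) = 1.11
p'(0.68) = -2.11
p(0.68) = 0.94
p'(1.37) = -0.38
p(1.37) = 0.30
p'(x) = 2.36*(-5.88*x - 1.59)/(2.94*x^2 + 1.59*x + 0.06)^2 = (-13.8768*x - 3.7524)/(2.94*x^2 + 1.59*x + 0.06)^2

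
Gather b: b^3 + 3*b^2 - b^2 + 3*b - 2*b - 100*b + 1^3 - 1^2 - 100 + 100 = b^3 + 2*b^2 - 99*b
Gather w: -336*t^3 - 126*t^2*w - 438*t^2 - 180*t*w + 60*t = -336*t^3 - 438*t^2 + 60*t + w*(-126*t^2 - 180*t)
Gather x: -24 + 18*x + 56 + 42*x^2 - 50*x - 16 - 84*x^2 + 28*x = -42*x^2 - 4*x + 16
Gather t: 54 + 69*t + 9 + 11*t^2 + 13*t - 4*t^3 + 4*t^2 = -4*t^3 + 15*t^2 + 82*t + 63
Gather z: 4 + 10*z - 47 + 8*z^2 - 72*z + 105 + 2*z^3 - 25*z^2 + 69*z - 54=2*z^3 - 17*z^2 + 7*z + 8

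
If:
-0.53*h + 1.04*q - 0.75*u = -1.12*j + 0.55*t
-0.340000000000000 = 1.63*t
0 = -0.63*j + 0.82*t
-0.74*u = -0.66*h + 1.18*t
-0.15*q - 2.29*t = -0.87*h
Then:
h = -0.59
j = -0.27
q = -0.26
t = -0.21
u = -0.20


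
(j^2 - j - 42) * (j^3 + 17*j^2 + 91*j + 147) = j^5 + 16*j^4 + 32*j^3 - 658*j^2 - 3969*j - 6174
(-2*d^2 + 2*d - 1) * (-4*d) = 8*d^3 - 8*d^2 + 4*d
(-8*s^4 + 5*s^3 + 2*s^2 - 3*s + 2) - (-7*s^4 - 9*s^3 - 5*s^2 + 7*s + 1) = -s^4 + 14*s^3 + 7*s^2 - 10*s + 1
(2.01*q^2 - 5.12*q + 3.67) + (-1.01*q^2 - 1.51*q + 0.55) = 1.0*q^2 - 6.63*q + 4.22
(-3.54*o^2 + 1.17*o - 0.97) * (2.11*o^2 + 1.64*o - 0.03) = -7.4694*o^4 - 3.3369*o^3 - 0.0217000000000001*o^2 - 1.6259*o + 0.0291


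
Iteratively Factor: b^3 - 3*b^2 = (b)*(b^2 - 3*b) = b*(b - 3)*(b)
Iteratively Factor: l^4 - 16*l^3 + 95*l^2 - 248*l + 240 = (l - 3)*(l^3 - 13*l^2 + 56*l - 80) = (l - 4)*(l - 3)*(l^2 - 9*l + 20) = (l - 4)^2*(l - 3)*(l - 5)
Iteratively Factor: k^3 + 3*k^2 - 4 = (k - 1)*(k^2 + 4*k + 4) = (k - 1)*(k + 2)*(k + 2)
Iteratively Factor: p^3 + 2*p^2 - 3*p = (p - 1)*(p^2 + 3*p) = (p - 1)*(p + 3)*(p)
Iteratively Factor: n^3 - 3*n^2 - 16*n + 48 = (n - 3)*(n^2 - 16) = (n - 3)*(n + 4)*(n - 4)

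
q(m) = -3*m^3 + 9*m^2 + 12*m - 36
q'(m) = -9*m^2 + 18*m + 12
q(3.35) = -7.58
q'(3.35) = -28.70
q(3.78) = -24.07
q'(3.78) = -48.56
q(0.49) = -28.31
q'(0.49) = 18.66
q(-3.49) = 159.27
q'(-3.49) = -160.44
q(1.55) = -6.95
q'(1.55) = 18.28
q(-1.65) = -17.82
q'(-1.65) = -42.20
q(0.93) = -19.47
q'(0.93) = 20.96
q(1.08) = -16.32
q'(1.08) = 20.94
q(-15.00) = 11934.00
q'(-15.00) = -2283.00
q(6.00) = -288.00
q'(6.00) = -204.00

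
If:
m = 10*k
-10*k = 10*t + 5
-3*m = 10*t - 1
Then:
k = 3/10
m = 3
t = -4/5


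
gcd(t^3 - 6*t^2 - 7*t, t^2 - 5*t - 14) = t - 7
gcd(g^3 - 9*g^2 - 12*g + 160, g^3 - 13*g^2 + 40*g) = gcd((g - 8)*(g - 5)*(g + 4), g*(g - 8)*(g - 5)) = g^2 - 13*g + 40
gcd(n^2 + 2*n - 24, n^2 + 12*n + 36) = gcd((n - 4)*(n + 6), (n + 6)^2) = n + 6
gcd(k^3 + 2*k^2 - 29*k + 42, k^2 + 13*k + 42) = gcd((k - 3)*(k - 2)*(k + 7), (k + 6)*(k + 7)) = k + 7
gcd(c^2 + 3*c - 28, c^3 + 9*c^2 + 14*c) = c + 7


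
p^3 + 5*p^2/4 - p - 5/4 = (p - 1)*(p + 1)*(p + 5/4)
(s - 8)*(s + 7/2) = s^2 - 9*s/2 - 28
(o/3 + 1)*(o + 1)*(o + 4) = o^3/3 + 8*o^2/3 + 19*o/3 + 4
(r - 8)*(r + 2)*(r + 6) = r^3 - 52*r - 96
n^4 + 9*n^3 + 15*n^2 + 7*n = n*(n + 1)^2*(n + 7)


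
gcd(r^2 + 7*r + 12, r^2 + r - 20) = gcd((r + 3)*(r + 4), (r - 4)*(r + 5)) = 1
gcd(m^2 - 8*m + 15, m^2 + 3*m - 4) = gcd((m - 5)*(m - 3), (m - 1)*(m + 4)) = 1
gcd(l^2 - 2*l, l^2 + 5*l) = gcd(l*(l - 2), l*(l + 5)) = l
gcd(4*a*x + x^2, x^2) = x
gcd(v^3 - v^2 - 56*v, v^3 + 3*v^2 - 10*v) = v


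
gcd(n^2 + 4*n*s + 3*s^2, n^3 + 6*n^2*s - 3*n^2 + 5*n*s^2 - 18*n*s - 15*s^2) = n + s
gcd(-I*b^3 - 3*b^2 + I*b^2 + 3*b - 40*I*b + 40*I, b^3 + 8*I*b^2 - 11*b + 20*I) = b + 5*I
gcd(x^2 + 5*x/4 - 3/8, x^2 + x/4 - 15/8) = x + 3/2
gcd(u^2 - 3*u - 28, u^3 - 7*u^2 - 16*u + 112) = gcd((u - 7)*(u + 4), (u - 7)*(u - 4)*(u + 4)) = u^2 - 3*u - 28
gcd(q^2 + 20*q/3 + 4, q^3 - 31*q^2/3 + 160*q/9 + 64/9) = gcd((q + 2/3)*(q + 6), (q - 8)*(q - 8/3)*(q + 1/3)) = 1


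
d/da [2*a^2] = 4*a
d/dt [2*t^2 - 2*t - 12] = 4*t - 2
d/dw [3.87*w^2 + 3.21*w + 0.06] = 7.74*w + 3.21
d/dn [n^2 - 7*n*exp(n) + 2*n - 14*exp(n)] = -7*n*exp(n) + 2*n - 21*exp(n) + 2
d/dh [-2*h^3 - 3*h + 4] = -6*h^2 - 3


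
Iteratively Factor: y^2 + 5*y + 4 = (y + 4)*(y + 1)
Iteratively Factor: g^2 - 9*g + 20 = (g - 4)*(g - 5)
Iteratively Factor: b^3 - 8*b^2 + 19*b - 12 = (b - 4)*(b^2 - 4*b + 3) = (b - 4)*(b - 1)*(b - 3)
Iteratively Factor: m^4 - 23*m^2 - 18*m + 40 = (m - 1)*(m^3 + m^2 - 22*m - 40) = (m - 1)*(m + 4)*(m^2 - 3*m - 10) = (m - 1)*(m + 2)*(m + 4)*(m - 5)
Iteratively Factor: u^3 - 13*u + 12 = (u - 3)*(u^2 + 3*u - 4) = (u - 3)*(u - 1)*(u + 4)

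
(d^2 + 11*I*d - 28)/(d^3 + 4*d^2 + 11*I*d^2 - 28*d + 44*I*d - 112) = 1/(d + 4)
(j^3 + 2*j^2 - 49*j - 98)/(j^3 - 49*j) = (j + 2)/j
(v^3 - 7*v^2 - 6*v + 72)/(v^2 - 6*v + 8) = (v^2 - 3*v - 18)/(v - 2)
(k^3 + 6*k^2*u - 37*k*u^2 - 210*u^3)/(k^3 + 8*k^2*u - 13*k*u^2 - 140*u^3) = (-k + 6*u)/(-k + 4*u)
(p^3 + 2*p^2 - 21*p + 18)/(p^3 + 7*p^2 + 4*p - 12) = (p - 3)/(p + 2)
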